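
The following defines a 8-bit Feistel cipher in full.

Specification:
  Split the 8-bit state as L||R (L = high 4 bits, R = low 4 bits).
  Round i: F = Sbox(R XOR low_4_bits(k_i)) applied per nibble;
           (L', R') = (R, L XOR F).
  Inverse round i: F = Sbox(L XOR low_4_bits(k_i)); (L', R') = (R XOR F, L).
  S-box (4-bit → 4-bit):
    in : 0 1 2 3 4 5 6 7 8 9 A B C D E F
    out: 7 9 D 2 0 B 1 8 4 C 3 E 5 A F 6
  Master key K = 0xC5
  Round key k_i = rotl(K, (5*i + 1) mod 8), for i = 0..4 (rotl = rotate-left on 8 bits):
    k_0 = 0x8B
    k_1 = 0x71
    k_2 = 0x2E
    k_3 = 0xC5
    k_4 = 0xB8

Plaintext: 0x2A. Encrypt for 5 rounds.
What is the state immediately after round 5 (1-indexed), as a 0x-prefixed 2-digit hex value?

0x84

s_0 = plaintext = 0x2A
s_1 = Round(s_0, k_0) = 0xAB
s_2 = Round(s_1, k_1) = 0xB9
s_3 = Round(s_2, k_2) = 0x93
s_4 = Round(s_3, k_3) = 0x38
s_5 = Round(s_4, k_4) = 0x84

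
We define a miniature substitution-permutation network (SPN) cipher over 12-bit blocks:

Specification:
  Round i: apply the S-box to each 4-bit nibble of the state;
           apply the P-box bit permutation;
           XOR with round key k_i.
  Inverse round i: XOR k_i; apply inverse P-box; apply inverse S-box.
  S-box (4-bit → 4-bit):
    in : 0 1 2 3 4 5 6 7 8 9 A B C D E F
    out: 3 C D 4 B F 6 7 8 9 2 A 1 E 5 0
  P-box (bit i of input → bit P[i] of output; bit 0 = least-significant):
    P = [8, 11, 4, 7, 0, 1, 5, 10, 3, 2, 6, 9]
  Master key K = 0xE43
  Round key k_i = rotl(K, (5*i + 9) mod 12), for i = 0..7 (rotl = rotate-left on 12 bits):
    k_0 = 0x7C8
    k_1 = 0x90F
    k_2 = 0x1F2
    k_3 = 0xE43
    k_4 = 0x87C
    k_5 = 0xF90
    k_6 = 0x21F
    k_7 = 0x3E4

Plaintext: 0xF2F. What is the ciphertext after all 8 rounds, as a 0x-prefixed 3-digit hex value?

0x19C

s_0 = plaintext = 0xF2F
s_1 = Round(s_0, k_0) = 0x3E9
s_2 = Round(s_1, k_1) = 0x8EE
s_3 = Round(s_2, k_2) = 0x2C3
s_4 = Round(s_3, k_3) = 0xC1A
s_5 = Round(s_4, k_4) = 0x454
s_6 = Round(s_5, k_5) = 0x03F
s_7 = Round(s_6, k_6) = 0x233
s_8 = Round(s_7, k_7) = 0x19C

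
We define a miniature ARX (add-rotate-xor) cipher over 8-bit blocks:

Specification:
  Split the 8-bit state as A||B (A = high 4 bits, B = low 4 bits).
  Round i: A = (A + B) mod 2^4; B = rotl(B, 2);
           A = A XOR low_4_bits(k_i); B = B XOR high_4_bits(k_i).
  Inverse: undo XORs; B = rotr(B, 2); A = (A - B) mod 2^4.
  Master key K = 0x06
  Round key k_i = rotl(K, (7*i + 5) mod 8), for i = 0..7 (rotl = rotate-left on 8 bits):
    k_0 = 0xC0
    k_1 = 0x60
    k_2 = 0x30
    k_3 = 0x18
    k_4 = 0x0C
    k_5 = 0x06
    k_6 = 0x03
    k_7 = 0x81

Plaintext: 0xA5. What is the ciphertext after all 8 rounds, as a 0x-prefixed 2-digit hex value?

0x95

s_0 = plaintext = 0xA5
s_1 = Round(s_0, k_0) = 0xF9
s_2 = Round(s_1, k_1) = 0x80
s_3 = Round(s_2, k_2) = 0x83
s_4 = Round(s_3, k_3) = 0x3D
s_5 = Round(s_4, k_4) = 0xC7
s_6 = Round(s_5, k_5) = 0x5D
s_7 = Round(s_6, k_6) = 0x17
s_8 = Round(s_7, k_7) = 0x95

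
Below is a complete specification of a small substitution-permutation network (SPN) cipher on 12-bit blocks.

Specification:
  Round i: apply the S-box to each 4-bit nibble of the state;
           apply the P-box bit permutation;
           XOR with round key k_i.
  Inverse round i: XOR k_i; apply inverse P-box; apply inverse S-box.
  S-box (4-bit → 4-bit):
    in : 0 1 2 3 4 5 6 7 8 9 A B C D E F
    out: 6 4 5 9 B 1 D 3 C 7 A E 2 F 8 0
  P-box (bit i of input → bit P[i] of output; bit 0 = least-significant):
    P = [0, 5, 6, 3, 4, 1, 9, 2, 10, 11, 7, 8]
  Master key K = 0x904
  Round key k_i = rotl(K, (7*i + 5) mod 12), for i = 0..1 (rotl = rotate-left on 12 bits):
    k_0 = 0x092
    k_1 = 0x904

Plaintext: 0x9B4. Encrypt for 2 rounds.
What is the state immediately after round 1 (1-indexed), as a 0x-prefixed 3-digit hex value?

0xE3D

s_0 = plaintext = 0x9B4
s_1 = Round(s_0, k_0) = 0xE3D
s_2 = Round(s_1, k_1) = 0x879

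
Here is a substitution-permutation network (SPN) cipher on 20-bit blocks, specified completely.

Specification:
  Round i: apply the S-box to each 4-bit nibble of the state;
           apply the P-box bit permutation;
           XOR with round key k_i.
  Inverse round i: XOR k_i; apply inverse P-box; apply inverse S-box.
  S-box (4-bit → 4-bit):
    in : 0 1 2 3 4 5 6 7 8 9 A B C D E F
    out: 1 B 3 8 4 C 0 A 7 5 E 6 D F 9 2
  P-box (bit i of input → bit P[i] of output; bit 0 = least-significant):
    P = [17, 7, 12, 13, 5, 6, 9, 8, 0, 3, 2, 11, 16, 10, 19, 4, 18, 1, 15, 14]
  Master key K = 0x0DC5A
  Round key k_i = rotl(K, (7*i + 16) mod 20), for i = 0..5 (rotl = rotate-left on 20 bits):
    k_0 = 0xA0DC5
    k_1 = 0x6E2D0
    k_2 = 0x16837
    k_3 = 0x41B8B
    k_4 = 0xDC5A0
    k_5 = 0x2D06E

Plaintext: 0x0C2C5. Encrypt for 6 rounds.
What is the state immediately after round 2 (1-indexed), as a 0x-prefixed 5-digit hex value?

s_0 = plaintext = 0x0C2C5
s_1 = Round(s_0, k_0) = 0x73EFC
s_2 = Round(s_1, k_1) = 0x49A83
s_3 = Round(s_2, k_2) = 0x8C25B
s_4 = Round(s_3, k_3) = 0x98810
s_5 = Round(s_4, k_4) = 0x240CD
s_6 = Round(s_5, k_5) = 0xCE3CD

0x49A83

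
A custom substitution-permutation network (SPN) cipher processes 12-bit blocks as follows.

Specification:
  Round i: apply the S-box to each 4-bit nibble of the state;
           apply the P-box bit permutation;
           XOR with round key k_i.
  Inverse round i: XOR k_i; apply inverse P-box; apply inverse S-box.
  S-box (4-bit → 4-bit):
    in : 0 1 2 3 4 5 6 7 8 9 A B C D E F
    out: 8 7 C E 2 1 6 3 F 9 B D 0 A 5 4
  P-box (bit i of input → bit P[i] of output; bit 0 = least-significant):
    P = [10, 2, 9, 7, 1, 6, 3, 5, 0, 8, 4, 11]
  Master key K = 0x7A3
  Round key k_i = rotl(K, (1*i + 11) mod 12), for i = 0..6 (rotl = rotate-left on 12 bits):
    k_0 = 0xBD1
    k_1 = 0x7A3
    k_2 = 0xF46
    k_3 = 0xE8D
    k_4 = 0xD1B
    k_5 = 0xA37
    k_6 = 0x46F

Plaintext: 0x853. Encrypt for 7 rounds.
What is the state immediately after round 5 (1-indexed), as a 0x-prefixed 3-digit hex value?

0x199

s_0 = plaintext = 0x853
s_1 = Round(s_0, k_0) = 0x046
s_2 = Round(s_1, k_1) = 0xDE7
s_3 = Round(s_2, k_2) = 0x248
s_4 = Round(s_3, k_3) = 0x059
s_5 = Round(s_4, k_4) = 0x199
s_6 = Round(s_5, k_5) = 0xF84
s_7 = Round(s_6, k_6) = 0x411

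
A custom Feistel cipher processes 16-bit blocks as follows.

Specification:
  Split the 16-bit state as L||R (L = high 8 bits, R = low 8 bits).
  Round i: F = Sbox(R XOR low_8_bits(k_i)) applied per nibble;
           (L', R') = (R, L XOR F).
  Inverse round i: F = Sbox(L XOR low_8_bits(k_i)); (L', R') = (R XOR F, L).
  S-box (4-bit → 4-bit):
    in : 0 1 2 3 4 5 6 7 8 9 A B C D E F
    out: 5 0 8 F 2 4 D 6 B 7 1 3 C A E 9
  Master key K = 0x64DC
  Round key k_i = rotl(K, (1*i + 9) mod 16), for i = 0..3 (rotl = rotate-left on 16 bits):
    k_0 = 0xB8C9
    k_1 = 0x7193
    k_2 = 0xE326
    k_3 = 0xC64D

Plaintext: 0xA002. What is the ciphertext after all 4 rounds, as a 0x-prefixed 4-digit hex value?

s_0 = plaintext = 0xA002
s_1 = Round(s_0, k_0) = 0x0263
s_2 = Round(s_1, k_1) = 0x6397
s_3 = Round(s_2, k_2) = 0x9753
s_4 = Round(s_3, k_3) = 0x5399

0x5399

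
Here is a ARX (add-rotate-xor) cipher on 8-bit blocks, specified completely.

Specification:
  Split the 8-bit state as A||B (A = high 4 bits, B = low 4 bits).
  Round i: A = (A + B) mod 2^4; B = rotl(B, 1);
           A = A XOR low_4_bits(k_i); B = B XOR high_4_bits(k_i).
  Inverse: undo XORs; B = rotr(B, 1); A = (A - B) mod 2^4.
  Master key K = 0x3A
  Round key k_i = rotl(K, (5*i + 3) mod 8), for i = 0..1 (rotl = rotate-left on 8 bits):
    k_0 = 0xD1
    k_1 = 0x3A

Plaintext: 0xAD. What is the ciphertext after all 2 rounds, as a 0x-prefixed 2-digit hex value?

0x6F

s_0 = plaintext = 0xAD
s_1 = Round(s_0, k_0) = 0x66
s_2 = Round(s_1, k_1) = 0x6F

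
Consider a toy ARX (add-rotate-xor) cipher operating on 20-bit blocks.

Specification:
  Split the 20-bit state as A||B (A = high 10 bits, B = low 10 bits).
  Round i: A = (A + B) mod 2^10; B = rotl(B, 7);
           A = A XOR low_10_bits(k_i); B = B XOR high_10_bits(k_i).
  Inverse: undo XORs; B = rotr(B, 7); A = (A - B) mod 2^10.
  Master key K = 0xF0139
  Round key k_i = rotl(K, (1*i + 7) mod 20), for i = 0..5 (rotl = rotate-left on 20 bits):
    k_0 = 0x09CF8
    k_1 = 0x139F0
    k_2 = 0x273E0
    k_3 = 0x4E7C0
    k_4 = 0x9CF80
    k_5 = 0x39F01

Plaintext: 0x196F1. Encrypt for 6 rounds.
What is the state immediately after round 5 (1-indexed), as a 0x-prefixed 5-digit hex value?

s_0 = plaintext = 0x196F1
s_1 = Round(s_0, k_0) = 0xEB8F9
s_2 = Round(s_1, k_1) = 0x55CD1
s_3 = Round(s_2, k_2) = 0x72006
s_4 = Round(s_3, k_3) = 0x83A39
s_5 = Round(s_4, k_4) = 0xF1EB4
s_6 = Round(s_5, k_5) = 0x5EAB1

0xF1EB4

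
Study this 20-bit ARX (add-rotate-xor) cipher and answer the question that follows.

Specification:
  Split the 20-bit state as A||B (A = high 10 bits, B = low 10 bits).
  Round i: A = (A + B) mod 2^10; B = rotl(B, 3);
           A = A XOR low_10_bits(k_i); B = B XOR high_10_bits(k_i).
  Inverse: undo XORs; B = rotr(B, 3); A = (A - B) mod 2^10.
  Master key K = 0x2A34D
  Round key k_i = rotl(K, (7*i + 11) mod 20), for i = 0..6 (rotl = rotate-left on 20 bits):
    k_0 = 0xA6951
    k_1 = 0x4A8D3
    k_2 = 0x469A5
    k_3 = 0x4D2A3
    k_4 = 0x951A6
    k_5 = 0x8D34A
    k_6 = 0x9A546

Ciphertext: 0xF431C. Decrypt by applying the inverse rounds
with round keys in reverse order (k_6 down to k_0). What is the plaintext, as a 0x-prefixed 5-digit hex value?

0xDB174

s_0 = ciphertext = 0xF431C
s_1 = InvRound(s_0, k_6) = 0xFA2AE
s_2 = InvRound(s_1, k_5) = 0xE3D13
s_3 = InvRound(s_2, k_4) = 0x907E8
s_4 = InvRound(s_3, k_3) = 0xA1E5B
s_5 = InvRound(s_4, k_2) = 0x8E8E8
s_6 = InvRound(s_5, k_1) = 0x6C538
s_7 = InvRound(s_6, k_0) = 0xDB174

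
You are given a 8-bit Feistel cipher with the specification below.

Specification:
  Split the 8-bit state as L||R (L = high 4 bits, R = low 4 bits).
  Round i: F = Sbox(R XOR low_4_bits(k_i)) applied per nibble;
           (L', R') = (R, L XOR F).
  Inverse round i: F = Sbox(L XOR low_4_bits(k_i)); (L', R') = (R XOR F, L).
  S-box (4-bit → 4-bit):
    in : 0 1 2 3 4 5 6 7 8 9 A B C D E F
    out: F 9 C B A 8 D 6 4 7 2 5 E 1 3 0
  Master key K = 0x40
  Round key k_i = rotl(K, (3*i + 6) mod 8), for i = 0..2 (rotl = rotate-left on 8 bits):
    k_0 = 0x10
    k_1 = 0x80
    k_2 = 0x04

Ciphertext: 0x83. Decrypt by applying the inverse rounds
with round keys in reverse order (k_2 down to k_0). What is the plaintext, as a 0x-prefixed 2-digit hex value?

s_0 = ciphertext = 0x83
s_1 = InvRound(s_0, k_2) = 0xD8
s_2 = InvRound(s_1, k_1) = 0x9D
s_3 = InvRound(s_2, k_0) = 0xA9

0xA9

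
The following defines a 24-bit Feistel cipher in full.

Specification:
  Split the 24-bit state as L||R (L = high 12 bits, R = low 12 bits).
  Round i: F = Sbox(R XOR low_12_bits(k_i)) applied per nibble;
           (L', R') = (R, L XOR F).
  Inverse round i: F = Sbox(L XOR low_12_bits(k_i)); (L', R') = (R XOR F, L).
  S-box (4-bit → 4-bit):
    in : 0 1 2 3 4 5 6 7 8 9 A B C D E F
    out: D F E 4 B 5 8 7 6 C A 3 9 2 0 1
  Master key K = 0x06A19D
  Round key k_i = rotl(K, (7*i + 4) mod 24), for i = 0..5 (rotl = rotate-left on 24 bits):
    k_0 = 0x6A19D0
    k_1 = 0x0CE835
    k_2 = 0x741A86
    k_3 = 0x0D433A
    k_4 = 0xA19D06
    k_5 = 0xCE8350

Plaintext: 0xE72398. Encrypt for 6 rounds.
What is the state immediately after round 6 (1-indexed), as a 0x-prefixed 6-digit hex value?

0xB9B6FB

s_0 = plaintext = 0xE72398
s_1 = Round(s_0, k_0) = 0x3984C4
s_2 = Round(s_1, k_1) = 0x4C4A87
s_3 = Round(s_2, k_2) = 0xA8791B
s_4 = Round(s_3, k_3) = 0x91B068
s_5 = Round(s_4, k_4) = 0x068B9B
s_6 = Round(s_5, k_5) = 0xB9B6FB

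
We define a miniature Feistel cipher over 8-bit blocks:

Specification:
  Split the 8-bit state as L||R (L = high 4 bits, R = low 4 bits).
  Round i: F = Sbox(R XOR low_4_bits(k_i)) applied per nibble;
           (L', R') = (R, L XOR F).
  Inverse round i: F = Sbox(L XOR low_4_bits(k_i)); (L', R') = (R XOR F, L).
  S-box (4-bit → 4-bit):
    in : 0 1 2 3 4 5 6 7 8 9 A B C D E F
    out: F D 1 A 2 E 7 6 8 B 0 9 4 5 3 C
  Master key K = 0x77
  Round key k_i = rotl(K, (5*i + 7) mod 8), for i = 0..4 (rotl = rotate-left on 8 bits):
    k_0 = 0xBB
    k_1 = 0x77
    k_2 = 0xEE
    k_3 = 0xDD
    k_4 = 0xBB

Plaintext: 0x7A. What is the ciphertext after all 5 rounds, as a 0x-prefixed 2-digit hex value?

0xF5

s_0 = plaintext = 0x7A
s_1 = Round(s_0, k_0) = 0xAA
s_2 = Round(s_1, k_1) = 0xAF
s_3 = Round(s_2, k_2) = 0xF7
s_4 = Round(s_3, k_3) = 0x7F
s_5 = Round(s_4, k_4) = 0xF5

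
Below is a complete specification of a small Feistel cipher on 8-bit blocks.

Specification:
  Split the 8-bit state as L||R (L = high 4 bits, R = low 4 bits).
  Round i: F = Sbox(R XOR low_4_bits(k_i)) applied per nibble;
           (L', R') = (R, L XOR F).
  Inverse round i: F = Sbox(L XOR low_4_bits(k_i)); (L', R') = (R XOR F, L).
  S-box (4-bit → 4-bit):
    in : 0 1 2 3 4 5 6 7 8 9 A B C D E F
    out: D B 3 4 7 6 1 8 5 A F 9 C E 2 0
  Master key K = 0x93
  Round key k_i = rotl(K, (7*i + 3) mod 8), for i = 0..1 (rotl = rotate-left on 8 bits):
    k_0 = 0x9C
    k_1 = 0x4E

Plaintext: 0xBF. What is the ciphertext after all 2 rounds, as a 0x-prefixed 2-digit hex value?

0xF4

s_0 = plaintext = 0xBF
s_1 = Round(s_0, k_0) = 0xFF
s_2 = Round(s_1, k_1) = 0xF4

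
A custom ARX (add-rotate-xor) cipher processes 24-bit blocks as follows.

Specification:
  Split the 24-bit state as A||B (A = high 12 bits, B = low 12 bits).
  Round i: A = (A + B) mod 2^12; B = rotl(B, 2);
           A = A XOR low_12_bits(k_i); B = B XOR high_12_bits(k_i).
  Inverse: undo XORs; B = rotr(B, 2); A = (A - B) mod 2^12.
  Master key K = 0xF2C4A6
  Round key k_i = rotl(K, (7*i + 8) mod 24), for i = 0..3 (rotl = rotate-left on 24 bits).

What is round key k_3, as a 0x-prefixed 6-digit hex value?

K = 0xF2C4A6
k_0 = rotl(K, (7*0+8) mod 24) = rotl(K, 8) = 0xC4A6F2
k_1 = rotl(K, (7*1+8) mod 24) = rotl(K, 15) = 0x537962
k_2 = rotl(K, (7*2+8) mod 24) = rotl(K, 22) = 0xBCB129
k_3 = rotl(K, (7*3+8) mod 24) = rotl(K, 5) = 0x5894DE

0x5894DE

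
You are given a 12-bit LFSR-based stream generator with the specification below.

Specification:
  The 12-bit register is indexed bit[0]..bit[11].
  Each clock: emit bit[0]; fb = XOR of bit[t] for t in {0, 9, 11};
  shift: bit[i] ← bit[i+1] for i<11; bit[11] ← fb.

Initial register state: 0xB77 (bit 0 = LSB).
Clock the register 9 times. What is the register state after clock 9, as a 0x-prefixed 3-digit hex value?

0xF4D

reg_0 = 0xB77
clock 1: out=1, reg = 0xDBB
clock 2: out=1, reg = 0x6DD
clock 3: out=1, reg = 0x36E
clock 4: out=0, reg = 0x9B7
clock 5: out=1, reg = 0x4DB
clock 6: out=1, reg = 0xA6D
clock 7: out=1, reg = 0xD36
clock 8: out=0, reg = 0xE9B
clock 9: out=1, reg = 0xF4D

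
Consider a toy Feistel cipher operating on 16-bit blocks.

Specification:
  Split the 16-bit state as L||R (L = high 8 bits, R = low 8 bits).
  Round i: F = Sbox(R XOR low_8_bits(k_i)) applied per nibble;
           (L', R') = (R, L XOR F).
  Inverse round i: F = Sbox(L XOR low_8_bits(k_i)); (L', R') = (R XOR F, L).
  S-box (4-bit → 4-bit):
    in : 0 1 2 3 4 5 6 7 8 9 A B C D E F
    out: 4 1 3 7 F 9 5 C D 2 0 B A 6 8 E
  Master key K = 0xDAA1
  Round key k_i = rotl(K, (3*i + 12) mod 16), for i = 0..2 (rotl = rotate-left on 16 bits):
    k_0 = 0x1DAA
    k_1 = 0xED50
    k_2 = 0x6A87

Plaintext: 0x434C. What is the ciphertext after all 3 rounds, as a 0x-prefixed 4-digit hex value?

s_0 = plaintext = 0x434C
s_1 = Round(s_0, k_0) = 0x4CC6
s_2 = Round(s_1, k_1) = 0xC669
s_3 = Round(s_2, k_2) = 0x694E

0x694E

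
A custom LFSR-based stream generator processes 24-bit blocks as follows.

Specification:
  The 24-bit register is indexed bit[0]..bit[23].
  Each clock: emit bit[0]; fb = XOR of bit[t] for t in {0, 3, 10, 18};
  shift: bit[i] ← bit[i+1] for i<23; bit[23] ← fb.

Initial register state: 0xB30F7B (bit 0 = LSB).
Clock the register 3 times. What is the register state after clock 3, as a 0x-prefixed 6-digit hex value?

reg_0 = 0xB30F7B
clock 1: out=1, reg = 0xD987BD
clock 2: out=1, reg = 0xECC3DE
clock 3: out=0, reg = 0x7661EF

0x7661EF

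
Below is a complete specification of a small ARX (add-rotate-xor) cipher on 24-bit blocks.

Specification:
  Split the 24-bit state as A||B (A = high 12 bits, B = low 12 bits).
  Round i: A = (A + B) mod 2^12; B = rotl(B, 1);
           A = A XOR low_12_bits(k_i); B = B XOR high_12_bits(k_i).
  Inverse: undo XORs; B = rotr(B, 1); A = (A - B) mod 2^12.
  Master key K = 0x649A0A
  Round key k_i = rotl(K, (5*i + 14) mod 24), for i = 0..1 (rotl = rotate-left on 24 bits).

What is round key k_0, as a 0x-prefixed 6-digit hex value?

K = 0x649A0A
k_0 = rotl(K, (5*0+14) mod 24) = rotl(K, 14) = 0x829926

0x829926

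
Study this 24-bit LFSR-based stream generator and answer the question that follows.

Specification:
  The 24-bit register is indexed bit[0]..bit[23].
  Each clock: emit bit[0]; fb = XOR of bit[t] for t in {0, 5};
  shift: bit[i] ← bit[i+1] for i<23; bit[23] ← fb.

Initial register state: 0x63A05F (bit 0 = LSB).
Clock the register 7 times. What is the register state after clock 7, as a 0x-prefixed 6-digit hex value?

0xBAC740

reg_0 = 0x63A05F
clock 1: out=1, reg = 0xB1D02F
clock 2: out=1, reg = 0x58E817
clock 3: out=1, reg = 0xAC740B
clock 4: out=1, reg = 0xD63A05
clock 5: out=1, reg = 0xEB1D02
clock 6: out=0, reg = 0x758E81
clock 7: out=1, reg = 0xBAC740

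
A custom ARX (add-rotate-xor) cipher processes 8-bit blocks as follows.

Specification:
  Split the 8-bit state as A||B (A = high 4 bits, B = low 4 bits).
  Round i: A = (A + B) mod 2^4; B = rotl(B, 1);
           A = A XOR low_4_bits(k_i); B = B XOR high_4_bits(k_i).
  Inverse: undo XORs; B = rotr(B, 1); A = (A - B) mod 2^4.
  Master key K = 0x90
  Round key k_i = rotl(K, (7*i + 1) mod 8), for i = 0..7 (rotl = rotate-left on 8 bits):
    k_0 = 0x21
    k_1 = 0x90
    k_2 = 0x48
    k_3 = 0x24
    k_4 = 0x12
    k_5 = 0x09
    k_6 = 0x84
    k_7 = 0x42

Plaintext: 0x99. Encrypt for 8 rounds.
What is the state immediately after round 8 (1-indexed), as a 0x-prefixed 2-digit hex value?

0x79

s_0 = plaintext = 0x99
s_1 = Round(s_0, k_0) = 0x31
s_2 = Round(s_1, k_1) = 0x4B
s_3 = Round(s_2, k_2) = 0x73
s_4 = Round(s_3, k_3) = 0xE4
s_5 = Round(s_4, k_4) = 0x09
s_6 = Round(s_5, k_5) = 0x03
s_7 = Round(s_6, k_6) = 0x7E
s_8 = Round(s_7, k_7) = 0x79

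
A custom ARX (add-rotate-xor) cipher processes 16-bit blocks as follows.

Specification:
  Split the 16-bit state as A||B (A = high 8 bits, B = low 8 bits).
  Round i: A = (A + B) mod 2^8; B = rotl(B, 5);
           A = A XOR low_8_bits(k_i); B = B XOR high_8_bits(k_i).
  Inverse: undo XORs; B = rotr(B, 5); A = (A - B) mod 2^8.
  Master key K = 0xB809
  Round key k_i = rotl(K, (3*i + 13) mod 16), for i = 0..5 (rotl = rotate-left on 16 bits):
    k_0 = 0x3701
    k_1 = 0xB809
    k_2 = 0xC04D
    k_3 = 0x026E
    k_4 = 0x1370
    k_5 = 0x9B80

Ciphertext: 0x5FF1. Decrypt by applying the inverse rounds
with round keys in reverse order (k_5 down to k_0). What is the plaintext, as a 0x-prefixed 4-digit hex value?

0xCE16

s_0 = ciphertext = 0x5FF1
s_1 = InvRound(s_0, k_5) = 0x8C53
s_2 = InvRound(s_1, k_4) = 0xFA02
s_3 = InvRound(s_2, k_3) = 0x9400
s_4 = InvRound(s_3, k_2) = 0xD306
s_5 = InvRound(s_4, k_1) = 0xE5F5
s_6 = InvRound(s_5, k_0) = 0xCE16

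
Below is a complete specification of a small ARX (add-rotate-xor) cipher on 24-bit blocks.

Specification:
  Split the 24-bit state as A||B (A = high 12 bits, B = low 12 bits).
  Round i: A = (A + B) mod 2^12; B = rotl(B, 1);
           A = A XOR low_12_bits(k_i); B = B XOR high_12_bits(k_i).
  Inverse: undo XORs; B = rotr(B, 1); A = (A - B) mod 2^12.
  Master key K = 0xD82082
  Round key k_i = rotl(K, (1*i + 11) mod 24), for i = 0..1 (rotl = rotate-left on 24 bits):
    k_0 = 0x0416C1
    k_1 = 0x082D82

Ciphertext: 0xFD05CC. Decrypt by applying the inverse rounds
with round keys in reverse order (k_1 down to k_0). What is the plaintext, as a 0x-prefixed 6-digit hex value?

0x7F7173

s_0 = ciphertext = 0xFD05CC
s_1 = InvRound(s_0, k_1) = 0xFAB2A7
s_2 = InvRound(s_1, k_0) = 0x7F7173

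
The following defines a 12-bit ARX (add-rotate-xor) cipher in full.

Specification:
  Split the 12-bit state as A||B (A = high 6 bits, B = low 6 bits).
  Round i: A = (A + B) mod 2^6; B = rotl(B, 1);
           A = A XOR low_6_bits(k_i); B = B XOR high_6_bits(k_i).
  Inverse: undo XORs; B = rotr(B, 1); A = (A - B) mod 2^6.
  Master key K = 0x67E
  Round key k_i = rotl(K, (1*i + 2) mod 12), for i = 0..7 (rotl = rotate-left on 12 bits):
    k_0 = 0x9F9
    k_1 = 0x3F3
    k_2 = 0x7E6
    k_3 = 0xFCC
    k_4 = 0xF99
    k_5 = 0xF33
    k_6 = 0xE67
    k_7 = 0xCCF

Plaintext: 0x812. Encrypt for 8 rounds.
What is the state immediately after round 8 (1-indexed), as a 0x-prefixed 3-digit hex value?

0xFDD

s_0 = plaintext = 0x812
s_1 = Round(s_0, k_0) = 0x2C3
s_2 = Round(s_1, k_1) = 0xF49
s_3 = Round(s_2, k_2) = 0x80D
s_4 = Round(s_3, k_3) = 0x865
s_5 = Round(s_4, k_4) = 0x7F5
s_6 = Round(s_5, k_5) = 0x9D7
s_7 = Round(s_6, k_6) = 0x657
s_8 = Round(s_7, k_7) = 0xFDD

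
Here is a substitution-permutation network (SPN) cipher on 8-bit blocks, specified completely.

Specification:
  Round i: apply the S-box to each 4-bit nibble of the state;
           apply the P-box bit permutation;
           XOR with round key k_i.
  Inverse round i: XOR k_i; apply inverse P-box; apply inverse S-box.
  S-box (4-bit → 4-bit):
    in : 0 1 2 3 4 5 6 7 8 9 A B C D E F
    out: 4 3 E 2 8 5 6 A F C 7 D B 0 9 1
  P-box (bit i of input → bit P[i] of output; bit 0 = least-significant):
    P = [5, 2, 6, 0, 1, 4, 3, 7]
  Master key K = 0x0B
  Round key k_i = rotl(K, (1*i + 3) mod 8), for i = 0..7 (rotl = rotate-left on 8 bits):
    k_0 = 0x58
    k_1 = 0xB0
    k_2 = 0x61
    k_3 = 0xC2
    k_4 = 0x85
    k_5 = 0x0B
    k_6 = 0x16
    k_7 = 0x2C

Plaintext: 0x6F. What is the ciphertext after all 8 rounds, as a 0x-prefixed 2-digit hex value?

s_0 = plaintext = 0x6F
s_1 = Round(s_0, k_0) = 0x60
s_2 = Round(s_1, k_1) = 0xE8
s_3 = Round(s_2, k_2) = 0x86
s_4 = Round(s_3, k_3) = 0x1C
s_5 = Round(s_4, k_4) = 0xB2
s_6 = Round(s_5, k_5) = 0xC4
s_7 = Round(s_6, k_6) = 0x85
s_8 = Round(s_7, k_7) = 0xD6

0xD6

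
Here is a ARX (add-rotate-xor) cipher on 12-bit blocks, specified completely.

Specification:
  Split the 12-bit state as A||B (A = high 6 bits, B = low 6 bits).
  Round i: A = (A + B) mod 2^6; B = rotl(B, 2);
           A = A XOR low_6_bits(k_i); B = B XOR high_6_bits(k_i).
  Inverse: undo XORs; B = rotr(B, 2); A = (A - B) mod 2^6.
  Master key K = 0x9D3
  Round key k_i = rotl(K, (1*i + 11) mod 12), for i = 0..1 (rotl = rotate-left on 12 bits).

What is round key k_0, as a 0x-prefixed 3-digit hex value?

0xCE9

K = 0x9D3
k_0 = rotl(K, (1*0+11) mod 12) = rotl(K, 11) = 0xCE9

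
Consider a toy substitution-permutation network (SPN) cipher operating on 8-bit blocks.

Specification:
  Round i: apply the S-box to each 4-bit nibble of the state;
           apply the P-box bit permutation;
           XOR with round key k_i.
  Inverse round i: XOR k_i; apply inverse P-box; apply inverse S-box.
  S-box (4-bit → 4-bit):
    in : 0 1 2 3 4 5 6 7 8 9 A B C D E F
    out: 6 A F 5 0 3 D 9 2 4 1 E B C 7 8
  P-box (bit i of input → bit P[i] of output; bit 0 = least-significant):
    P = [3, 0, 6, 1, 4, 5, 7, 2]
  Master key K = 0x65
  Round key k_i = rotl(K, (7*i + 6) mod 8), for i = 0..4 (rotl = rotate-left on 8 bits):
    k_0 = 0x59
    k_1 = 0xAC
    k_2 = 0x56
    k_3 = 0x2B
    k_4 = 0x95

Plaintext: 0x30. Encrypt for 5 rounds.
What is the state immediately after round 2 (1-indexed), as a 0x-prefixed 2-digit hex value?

0x8D

s_0 = plaintext = 0x30
s_1 = Round(s_0, k_0) = 0x88
s_2 = Round(s_1, k_1) = 0x8D
s_3 = Round(s_2, k_2) = 0x34
s_4 = Round(s_3, k_3) = 0xBB
s_5 = Round(s_4, k_4) = 0x72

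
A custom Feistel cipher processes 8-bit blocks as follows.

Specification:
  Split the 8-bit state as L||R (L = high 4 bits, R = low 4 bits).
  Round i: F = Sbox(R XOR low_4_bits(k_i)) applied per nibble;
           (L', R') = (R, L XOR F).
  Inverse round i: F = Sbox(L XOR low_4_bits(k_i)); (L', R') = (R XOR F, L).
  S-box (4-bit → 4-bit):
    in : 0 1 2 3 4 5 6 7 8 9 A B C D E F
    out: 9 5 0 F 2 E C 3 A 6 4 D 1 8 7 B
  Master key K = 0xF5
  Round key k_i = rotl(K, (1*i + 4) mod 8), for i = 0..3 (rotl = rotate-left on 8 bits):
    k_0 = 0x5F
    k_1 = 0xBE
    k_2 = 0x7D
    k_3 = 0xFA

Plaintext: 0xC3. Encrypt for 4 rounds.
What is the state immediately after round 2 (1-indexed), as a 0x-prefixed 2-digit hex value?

s_0 = plaintext = 0xC3
s_1 = Round(s_0, k_0) = 0x3D
s_2 = Round(s_1, k_1) = 0xDC
s_3 = Round(s_2, k_2) = 0xC8
s_4 = Round(s_3, k_3) = 0x8C

0xDC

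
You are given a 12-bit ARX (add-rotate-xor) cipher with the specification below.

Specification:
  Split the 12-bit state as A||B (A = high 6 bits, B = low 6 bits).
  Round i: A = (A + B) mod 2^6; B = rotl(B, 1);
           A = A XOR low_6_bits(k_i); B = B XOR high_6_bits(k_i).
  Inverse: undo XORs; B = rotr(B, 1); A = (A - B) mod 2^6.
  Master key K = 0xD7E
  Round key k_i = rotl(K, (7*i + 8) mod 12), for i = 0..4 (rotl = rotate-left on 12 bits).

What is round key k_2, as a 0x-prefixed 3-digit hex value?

0xB5F

K = 0xD7E
k_0 = rotl(K, (7*0+8) mod 12) = rotl(K, 8) = 0xED7
k_1 = rotl(K, (7*1+8) mod 12) = rotl(K, 3) = 0xBF6
k_2 = rotl(K, (7*2+8) mod 12) = rotl(K, 10) = 0xB5F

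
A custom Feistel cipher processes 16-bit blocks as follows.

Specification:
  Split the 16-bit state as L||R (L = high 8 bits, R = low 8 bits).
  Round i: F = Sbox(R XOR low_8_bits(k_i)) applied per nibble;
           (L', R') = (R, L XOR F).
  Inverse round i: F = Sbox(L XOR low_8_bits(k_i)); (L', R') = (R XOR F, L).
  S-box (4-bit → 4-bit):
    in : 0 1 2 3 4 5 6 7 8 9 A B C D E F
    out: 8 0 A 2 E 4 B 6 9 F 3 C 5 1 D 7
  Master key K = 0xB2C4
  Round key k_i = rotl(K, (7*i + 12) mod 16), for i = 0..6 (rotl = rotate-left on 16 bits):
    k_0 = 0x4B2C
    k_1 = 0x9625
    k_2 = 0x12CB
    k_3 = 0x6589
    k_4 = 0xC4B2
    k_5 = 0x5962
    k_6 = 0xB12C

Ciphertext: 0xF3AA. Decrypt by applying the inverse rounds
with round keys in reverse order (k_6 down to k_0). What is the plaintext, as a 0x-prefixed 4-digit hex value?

0x8AA0

s_0 = ciphertext = 0xF3AA
s_1 = InvRound(s_0, k_6) = 0xBDF3
s_2 = InvRound(s_1, k_5) = 0xE4BD
s_3 = InvRound(s_2, k_4) = 0xF6E4
s_4 = InvRound(s_3, k_3) = 0x83F6
s_5 = InvRound(s_4, k_2) = 0x1F83
s_6 = InvRound(s_5, k_1) = 0xA01F
s_7 = InvRound(s_6, k_0) = 0x8AA0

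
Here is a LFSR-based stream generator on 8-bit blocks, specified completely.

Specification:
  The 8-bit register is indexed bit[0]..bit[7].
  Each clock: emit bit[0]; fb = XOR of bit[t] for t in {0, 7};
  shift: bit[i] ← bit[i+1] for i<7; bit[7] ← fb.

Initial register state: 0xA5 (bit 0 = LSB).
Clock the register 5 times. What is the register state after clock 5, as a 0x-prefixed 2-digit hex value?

reg_0 = 0xA5
clock 1: out=1, reg = 0x52
clock 2: out=0, reg = 0x29
clock 3: out=1, reg = 0x94
clock 4: out=0, reg = 0xCA
clock 5: out=0, reg = 0xE5

0xE5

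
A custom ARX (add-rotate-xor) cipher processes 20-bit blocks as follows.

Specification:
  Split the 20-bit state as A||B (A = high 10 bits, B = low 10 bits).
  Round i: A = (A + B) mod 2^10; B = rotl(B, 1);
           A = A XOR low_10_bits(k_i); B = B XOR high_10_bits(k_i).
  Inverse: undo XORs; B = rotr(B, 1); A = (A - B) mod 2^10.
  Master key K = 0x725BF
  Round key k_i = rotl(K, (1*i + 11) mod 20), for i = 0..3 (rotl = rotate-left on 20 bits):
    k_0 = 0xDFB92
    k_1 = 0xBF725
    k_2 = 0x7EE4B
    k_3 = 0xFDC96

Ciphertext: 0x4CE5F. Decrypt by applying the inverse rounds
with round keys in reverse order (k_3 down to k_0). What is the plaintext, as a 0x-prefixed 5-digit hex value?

s_0 = ciphertext = 0x4CE5F
s_1 = InvRound(s_0, k_3) = 0x344D4
s_2 = InvRound(s_1, k_2) = 0x00E97
s_3 = InvRound(s_2, k_1) = 0xBC435
s_4 = InvRound(s_3, k_0) = 0x6FBA5

0x6FBA5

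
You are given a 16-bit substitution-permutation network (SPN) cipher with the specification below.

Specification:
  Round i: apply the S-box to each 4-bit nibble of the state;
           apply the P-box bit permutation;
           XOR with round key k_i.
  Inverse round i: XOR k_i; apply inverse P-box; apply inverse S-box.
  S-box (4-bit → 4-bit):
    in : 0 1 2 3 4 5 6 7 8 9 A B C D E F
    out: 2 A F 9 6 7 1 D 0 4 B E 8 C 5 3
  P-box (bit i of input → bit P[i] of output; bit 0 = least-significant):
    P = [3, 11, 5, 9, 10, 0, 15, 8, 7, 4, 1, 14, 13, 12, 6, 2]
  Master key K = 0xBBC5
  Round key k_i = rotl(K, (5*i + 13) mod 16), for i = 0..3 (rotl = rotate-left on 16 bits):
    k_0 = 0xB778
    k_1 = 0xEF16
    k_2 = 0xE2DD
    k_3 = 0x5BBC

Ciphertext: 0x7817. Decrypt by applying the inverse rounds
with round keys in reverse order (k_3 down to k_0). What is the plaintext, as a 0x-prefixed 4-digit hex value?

s_0 = ciphertext = 0x7817
s_1 = InvRound(s_0, k_3) = 0x6E17
s_2 = InvRound(s_1, k_2) = 0x9EEF
s_3 = InvRound(s_2, k_1) = 0x5A1E
s_4 = InvRound(s_3, k_0) = 0x7D74

0x7D74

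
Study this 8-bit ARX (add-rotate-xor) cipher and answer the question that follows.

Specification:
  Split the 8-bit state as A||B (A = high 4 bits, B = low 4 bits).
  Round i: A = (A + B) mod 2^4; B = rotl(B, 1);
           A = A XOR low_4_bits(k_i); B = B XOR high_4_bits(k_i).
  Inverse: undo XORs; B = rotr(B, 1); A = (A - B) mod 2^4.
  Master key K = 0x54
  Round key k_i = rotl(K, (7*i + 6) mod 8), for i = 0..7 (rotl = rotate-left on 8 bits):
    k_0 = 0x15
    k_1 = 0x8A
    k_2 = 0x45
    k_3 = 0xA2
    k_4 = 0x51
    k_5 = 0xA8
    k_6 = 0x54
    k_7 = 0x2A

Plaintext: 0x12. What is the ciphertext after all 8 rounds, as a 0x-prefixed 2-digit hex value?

s_0 = plaintext = 0x12
s_1 = Round(s_0, k_0) = 0x65
s_2 = Round(s_1, k_1) = 0x12
s_3 = Round(s_2, k_2) = 0x60
s_4 = Round(s_3, k_3) = 0x4A
s_5 = Round(s_4, k_4) = 0xF0
s_6 = Round(s_5, k_5) = 0x7A
s_7 = Round(s_6, k_6) = 0x50
s_8 = Round(s_7, k_7) = 0xF2

0xF2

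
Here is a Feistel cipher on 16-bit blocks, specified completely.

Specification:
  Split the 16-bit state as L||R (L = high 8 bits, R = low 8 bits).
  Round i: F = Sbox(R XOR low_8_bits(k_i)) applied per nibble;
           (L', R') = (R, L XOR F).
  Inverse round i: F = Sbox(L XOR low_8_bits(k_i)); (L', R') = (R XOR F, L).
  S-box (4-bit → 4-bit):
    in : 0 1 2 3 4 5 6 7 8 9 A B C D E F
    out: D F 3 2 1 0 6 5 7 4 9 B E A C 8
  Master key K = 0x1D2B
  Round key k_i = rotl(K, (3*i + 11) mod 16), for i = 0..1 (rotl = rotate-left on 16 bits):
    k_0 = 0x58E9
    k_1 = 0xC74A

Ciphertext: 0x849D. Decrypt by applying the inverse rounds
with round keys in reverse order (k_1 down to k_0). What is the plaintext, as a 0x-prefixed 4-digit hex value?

0xC371

s_0 = ciphertext = 0x849D
s_1 = InvRound(s_0, k_1) = 0x7184
s_2 = InvRound(s_1, k_0) = 0xC371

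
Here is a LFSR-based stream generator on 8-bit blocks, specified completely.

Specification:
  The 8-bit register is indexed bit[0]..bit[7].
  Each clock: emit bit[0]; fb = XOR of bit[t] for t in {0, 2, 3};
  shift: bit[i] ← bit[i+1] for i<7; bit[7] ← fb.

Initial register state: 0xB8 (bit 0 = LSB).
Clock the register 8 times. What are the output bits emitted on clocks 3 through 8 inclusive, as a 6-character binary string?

reg_0 = 0xB8
clock 1: out=0, reg = 0xDC
clock 2: out=0, reg = 0x6E
clock 3: out=0, reg = 0x37
clock 4: out=1, reg = 0x1B
clock 5: out=1, reg = 0x0D
clock 6: out=1, reg = 0x86
clock 7: out=0, reg = 0xC3
clock 8: out=1, reg = 0xE1

011101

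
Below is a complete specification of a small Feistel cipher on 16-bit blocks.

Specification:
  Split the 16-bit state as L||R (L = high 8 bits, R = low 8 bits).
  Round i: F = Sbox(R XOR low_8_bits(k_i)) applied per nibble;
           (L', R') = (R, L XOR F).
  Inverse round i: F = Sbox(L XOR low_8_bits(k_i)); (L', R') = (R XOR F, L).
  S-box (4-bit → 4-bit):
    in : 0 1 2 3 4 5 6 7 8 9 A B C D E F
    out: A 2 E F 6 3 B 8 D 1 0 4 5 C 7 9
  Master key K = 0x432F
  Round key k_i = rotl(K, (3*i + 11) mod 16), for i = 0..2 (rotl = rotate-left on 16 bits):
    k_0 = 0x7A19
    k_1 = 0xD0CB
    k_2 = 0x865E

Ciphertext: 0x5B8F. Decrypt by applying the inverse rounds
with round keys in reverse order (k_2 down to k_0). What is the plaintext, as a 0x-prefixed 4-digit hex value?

0xDC23

s_0 = ciphertext = 0x5B8F
s_1 = InvRound(s_0, k_2) = 0x2C5B
s_2 = InvRound(s_1, k_1) = 0x232C
s_3 = InvRound(s_2, k_0) = 0xDC23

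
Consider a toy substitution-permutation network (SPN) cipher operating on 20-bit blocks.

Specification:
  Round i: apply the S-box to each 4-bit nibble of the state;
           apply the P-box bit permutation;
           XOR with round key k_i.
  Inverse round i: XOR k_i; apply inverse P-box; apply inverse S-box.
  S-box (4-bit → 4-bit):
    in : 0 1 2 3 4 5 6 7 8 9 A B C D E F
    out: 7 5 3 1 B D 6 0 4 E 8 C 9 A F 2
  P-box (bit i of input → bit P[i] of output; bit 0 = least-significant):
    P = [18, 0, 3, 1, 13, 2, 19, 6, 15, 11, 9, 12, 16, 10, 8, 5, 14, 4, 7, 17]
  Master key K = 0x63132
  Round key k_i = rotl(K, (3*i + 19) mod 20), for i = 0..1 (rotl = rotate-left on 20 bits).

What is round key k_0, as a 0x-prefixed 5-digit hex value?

K = 0x63132
k_0 = rotl(K, (3*0+19) mod 20) = rotl(K, 19) = 0x31899

0x31899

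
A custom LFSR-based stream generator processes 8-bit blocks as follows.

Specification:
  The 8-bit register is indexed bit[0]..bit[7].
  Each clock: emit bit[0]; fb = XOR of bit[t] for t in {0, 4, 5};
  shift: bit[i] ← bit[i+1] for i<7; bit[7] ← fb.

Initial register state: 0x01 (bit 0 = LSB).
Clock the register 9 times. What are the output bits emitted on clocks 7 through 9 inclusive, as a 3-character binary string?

001

reg_0 = 0x01
clock 1: out=1, reg = 0x80
clock 2: out=0, reg = 0x40
clock 3: out=0, reg = 0x20
clock 4: out=0, reg = 0x90
clock 5: out=0, reg = 0xC8
clock 6: out=0, reg = 0x64
clock 7: out=0, reg = 0xB2
clock 8: out=0, reg = 0x59
clock 9: out=1, reg = 0x2C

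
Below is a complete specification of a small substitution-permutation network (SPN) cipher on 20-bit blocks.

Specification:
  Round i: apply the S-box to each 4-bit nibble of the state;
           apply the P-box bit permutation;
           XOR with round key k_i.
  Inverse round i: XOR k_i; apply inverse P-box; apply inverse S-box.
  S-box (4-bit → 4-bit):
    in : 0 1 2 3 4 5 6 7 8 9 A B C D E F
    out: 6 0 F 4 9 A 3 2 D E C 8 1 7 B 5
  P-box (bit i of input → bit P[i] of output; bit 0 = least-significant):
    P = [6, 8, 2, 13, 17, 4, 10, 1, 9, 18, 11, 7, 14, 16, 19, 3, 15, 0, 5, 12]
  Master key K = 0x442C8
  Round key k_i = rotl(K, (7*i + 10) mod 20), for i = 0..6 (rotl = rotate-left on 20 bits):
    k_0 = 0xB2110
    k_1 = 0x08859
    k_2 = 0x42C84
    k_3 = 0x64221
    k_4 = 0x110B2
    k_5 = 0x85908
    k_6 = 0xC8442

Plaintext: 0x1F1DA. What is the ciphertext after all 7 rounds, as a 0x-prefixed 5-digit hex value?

s_0 = plaintext = 0x1F1DA
s_1 = Round(s_0, k_0) = 0x14504
s_2 = Round(s_1, k_1) = 0x4EC81
s_3 = Round(s_2, k_2) = 0x7FA8E
s_4 = Round(s_3, k_3) = 0xC2FE2
s_5 = Round(s_4, k_4) = 0xAFBEC
s_6 = Round(s_5, k_5) = 0x209FA
s_7 = Round(s_6, k_6) = 0x338E7

0x338E7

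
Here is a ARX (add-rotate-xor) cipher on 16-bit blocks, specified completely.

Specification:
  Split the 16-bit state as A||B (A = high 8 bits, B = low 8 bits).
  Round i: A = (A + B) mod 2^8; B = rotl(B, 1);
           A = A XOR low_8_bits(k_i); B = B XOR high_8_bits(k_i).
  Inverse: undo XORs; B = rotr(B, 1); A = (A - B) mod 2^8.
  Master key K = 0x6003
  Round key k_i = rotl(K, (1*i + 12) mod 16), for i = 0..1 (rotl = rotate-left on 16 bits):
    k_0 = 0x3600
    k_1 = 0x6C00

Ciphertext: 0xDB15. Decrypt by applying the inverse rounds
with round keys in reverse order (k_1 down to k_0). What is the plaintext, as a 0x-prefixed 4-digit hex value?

0xDA45

s_0 = ciphertext = 0xDB15
s_1 = InvRound(s_0, k_1) = 0x1FBC
s_2 = InvRound(s_1, k_0) = 0xDA45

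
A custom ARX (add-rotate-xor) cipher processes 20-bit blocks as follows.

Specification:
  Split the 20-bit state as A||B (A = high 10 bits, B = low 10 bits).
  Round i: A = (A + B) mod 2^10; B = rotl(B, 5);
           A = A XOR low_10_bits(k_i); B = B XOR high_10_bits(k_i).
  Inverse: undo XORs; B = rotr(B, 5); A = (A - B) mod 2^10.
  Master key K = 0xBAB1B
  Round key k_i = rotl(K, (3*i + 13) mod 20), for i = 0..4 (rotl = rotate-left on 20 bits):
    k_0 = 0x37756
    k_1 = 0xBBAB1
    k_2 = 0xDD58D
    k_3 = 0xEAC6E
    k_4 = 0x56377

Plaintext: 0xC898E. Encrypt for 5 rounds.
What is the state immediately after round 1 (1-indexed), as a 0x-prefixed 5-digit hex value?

s_0 = plaintext = 0xC898E
s_1 = Round(s_0, k_0) = 0xF9911
s_2 = Round(s_1, k_1) = 0x918C6
s_3 = Round(s_2, k_2) = 0xA07B3
s_4 = Round(s_3, k_3) = 0x969D6
s_5 = Round(s_4, k_4) = 0xD1F96

0xF9911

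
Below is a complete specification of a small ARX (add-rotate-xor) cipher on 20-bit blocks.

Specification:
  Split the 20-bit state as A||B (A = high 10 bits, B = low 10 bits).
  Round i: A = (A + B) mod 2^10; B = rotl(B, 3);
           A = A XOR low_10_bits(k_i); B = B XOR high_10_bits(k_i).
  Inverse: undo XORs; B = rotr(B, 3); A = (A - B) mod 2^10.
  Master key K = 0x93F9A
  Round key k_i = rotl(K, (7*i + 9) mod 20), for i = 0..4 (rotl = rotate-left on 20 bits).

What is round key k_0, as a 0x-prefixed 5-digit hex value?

0xF3527

K = 0x93F9A
k_0 = rotl(K, (7*0+9) mod 20) = rotl(K, 9) = 0xF3527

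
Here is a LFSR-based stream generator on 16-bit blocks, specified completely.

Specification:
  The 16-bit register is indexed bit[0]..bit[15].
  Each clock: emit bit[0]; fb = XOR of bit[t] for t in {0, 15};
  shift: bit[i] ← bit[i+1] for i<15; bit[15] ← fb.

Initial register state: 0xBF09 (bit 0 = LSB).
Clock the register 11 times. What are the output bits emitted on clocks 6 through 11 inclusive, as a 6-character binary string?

reg_0 = 0xBF09
clock 1: out=1, reg = 0x5F84
clock 2: out=0, reg = 0x2FC2
clock 3: out=0, reg = 0x17E1
clock 4: out=1, reg = 0x8BF0
clock 5: out=0, reg = 0xC5F8
clock 6: out=0, reg = 0xE2FC
clock 7: out=0, reg = 0xF17E
clock 8: out=0, reg = 0xF8BF
clock 9: out=1, reg = 0x7C5F
clock 10: out=1, reg = 0xBE2F
clock 11: out=1, reg = 0x5F17

000111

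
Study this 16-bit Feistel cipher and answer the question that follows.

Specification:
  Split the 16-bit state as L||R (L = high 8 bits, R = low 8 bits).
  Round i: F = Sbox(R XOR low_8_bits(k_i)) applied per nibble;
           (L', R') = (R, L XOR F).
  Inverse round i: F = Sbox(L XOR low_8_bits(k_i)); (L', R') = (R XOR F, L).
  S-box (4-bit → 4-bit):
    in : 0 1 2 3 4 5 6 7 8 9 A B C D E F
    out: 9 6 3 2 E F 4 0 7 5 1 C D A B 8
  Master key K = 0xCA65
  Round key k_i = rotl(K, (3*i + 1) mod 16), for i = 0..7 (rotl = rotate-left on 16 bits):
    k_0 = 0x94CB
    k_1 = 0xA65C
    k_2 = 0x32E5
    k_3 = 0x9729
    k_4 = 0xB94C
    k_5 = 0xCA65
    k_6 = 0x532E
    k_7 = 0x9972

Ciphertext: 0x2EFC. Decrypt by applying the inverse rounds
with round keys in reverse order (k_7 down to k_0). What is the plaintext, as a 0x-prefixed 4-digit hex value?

s_0 = ciphertext = 0x2EFC
s_1 = InvRound(s_0, k_7) = 0x012E
s_2 = InvRound(s_1, k_6) = 0x1601
s_3 = InvRound(s_2, k_5) = 0x0316
s_4 = InvRound(s_3, k_4) = 0xFE03
s_5 = InvRound(s_4, k_3) = 0xA3FE
s_6 = InvRound(s_5, k_2) = 0x1AA3
s_7 = InvRound(s_6, k_1) = 0x471A
s_8 = InvRound(s_7, k_0) = 0x6747

0x6747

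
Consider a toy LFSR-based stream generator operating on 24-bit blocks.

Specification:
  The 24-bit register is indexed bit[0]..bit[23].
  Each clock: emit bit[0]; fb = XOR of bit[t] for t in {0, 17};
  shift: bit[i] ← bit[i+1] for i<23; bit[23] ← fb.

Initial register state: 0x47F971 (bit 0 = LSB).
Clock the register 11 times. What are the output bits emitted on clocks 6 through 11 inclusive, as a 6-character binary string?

reg_0 = 0x47F971
clock 1: out=1, reg = 0x23FCB8
clock 2: out=0, reg = 0x91FE5C
clock 3: out=0, reg = 0x48FF2E
clock 4: out=0, reg = 0x247F97
clock 5: out=1, reg = 0x923FCB
clock 6: out=1, reg = 0x491FE5
clock 7: out=1, reg = 0xA48FF2
clock 8: out=0, reg = 0x5247F9
clock 9: out=1, reg = 0x2923FC
clock 10: out=0, reg = 0x1491FE
clock 11: out=0, reg = 0x0A48FF

110100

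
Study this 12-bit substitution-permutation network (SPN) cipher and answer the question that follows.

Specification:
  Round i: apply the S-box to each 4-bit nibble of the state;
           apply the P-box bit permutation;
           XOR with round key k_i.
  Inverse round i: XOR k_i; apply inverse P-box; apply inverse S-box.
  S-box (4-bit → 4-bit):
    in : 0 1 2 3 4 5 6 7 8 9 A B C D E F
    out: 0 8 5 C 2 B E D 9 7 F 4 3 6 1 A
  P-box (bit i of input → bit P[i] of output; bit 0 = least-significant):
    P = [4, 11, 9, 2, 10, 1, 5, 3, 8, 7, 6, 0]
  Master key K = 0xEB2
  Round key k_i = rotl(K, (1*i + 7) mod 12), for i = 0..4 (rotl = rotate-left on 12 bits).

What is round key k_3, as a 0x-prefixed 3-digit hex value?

K = 0xEB2
k_0 = rotl(K, (1*0+7) mod 12) = rotl(K, 7) = 0x975
k_1 = rotl(K, (1*1+7) mod 12) = rotl(K, 8) = 0x2EB
k_2 = rotl(K, (1*2+7) mod 12) = rotl(K, 9) = 0x5D6
k_3 = rotl(K, (1*3+7) mod 12) = rotl(K, 10) = 0xBAC

0xBAC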